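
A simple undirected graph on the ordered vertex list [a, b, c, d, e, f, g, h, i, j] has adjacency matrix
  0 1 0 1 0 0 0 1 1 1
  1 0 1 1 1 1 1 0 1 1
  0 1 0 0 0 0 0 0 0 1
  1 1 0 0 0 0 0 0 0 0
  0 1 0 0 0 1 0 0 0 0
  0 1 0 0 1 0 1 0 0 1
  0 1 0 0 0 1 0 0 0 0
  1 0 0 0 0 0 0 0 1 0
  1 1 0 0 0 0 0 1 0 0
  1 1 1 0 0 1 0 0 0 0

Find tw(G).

2

A width-2 tree decomposition is:
Bags: B1 = {b, f, j}  B2 = {a, b, j}  B3 = {b, e, f}  B4 = {b, c, j}  B5 = {b, f, g}  B6 = {a, b, i}  B7 = {a, h, i}  B8 = {a, b, d}
Tree: B1–B2, B1–B3, B2–B4, B3–B5, B2–B6, B6–B7, B6–B8
Every bag has size at most 3, so the width is 3 − 1 = 2 and tw(G) ≤ 2. For the lower bound, the 3 vertices {a, h, i} are pairwise adjacent, and any tree decomposition puts a clique entirely inside one bag — forcing width ≥ 2. Hence tw(G) = 2 exactly.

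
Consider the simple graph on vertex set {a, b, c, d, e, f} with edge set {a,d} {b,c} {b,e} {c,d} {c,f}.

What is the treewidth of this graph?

1

A width-1 tree decomposition is:
Bags: B1 = {b, c}  B2 = {c, d}  B3 = {b, e}  B4 = {a, d}  B5 = {c, f}
Tree: B1–B2, B1–B3, B2–B4, B2–B5
Each bag holds 2 vertices, so the decomposition has width 1, which upper-bounds the treewidth. Any graph with an edge has treewidth ≥ 1, and G has the edge c–b. Combining the bounds, tw(G) = 1.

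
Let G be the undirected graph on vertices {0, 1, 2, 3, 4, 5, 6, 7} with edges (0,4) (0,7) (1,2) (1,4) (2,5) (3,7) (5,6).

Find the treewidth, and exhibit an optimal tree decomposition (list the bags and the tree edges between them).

Every bag has size at most 2, so the width is 2 − 1 = 1 and tw(G) ≤ 1. G has an edge, so its treewidth is at least 1. Combining the bounds, tw(G) = 1.

Treewidth 1.
One such decomposition:
Bags: B1 = {5, 6}  B2 = {2, 5}  B3 = {1, 2}  B4 = {1, 4}  B5 = {0, 4}  B6 = {0, 7}  B7 = {3, 7}
Tree: B1–B2, B2–B3, B3–B4, B4–B5, B5–B6, B6–B7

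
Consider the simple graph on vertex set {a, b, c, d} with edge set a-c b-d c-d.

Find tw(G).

A width-1 tree decomposition is:
Bags: B1 = {a, c}  B2 = {c, d}  B3 = {b, d}
Tree: B1–B2, B2–B3
Every bag has size at most 2, so the width is 2 − 1 = 1 and tw(G) ≤ 1. G has an edge, so its treewidth is at least 1. Hence tw(G) = 1 exactly.

1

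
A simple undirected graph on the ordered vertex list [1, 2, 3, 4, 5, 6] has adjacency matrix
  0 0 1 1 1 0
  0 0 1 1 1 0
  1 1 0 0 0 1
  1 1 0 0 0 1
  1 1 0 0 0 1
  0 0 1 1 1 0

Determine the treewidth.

3

A width-3 tree decomposition is:
Bags: B1 = {3, 4, 5, 6}  B2 = {2, 3, 4, 5}  B3 = {1, 3, 4, 5}
Tree: B1–B2, B2–B3
Every bag has size at most 4, so the width is 4 − 1 = 3 and tw(G) ≤ 3. For the lower bound: the 4 vertex sets {5,6}, {2,4}, {3}, {1} are disjoint, each induces a connected subgraph, and every pair is joined by at least one edge of G. Contracting each set to a single vertex therefore yields K_{4} as a minor, and since treewidth is minor-monotone, tw(G) ≥ tw(K_{4}) = 3. The upper and lower bounds meet at 3, so that is the treewidth.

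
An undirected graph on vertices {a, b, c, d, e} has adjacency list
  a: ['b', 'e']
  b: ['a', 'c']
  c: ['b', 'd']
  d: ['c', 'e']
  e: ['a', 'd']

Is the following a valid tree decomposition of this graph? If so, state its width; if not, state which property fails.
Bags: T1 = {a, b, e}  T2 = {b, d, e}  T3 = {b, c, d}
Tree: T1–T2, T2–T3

Checking the three conditions: (i) the bags cover all of {a, b, c, d, e}; (ii) for each edge, some bag contains both endpoints; (iii) the bags containing any fixed vertex form a subtree. All hold, so the decomposition is valid with width 3 − 1 = 2.

Yes; width 2.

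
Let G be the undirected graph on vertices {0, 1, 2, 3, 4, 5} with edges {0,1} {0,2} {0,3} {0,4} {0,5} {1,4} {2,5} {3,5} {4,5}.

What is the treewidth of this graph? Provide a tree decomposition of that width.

Treewidth 2.
One such decomposition:
Bags: B1 = {0, 3, 5}  B2 = {0, 4, 5}  B3 = {0, 1, 4}  B4 = {0, 2, 5}
Tree: B1–B2, B2–B3, B1–B4

Each bag holds 3 vertices, so the decomposition has width 2, which upper-bounds the treewidth. On the other hand G contains the 3-clique {0, 1, 4}. A clique must lie in a single bag of any decomposition, so no decomposition can have width below 2. Hence tw(G) = 2 exactly.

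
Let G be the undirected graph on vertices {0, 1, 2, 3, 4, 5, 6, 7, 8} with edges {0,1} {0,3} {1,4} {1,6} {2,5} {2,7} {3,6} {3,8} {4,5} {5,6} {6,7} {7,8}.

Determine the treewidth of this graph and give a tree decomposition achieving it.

Treewidth 3.
Bags: B1 = {2, 3, 7, 8}  B2 = {2, 3, 6, 7}  B3 = {2, 3, 5, 6}  B4 = {0, 3, 5, 6}  B5 = {0, 1, 5, 6}  B6 = {0, 1, 4, 5}
Tree: B1–B2, B2–B3, B3–B4, B4–B5, B5–B6

Every bag has size at most 4, so the width is 4 − 1 = 3 and tw(G) ≤ 3. For the lower bound: the 4 vertex sets {2,7,8}, {3}, {6}, {0,1,4,5} are disjoint, each induces a connected subgraph, and every pair is joined by at least one edge of G. Contracting each set to a single vertex therefore yields K_{4} as a minor, and since treewidth is minor-monotone, tw(G) ≥ tw(K_{4}) = 3. Combining the bounds, tw(G) = 3.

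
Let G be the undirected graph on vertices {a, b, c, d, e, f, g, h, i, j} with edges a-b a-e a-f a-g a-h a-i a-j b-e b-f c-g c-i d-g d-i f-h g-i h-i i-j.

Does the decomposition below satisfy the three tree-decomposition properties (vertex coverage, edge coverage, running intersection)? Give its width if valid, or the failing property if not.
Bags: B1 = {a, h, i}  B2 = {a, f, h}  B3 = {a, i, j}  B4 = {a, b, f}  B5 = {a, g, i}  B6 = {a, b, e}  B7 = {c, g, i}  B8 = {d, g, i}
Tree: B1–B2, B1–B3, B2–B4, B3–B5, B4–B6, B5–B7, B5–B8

Every vertex of G appears in some bag (union = {a, b, c, d, e, f, g, h, i, j}); every edge is covered by a bag; and for each vertex v the set of bags containing v is connected in the bag tree. The decomposition is therefore valid. The largest bag has 3 vertices, so the width is 2.

Yes; width 2.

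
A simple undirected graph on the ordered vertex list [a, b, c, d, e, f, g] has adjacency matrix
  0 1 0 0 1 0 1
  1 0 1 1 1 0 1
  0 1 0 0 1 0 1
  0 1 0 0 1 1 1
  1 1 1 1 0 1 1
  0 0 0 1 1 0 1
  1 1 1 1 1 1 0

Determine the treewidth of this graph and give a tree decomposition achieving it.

Treewidth 3.
One optimal decomposition is:
Bags: B1 = {b, c, e, g}  B2 = {b, d, e, g}  B3 = {d, e, f, g}  B4 = {a, b, e, g}
Tree: B1–B2, B2–B3, B1–B4

Each bag holds 4 vertices, so the decomposition has width 3, which upper-bounds the treewidth. On the other hand G contains the 4-clique {d, e, f, g}. A clique must lie in a single bag of any decomposition, so no decomposition can have width below 3. Therefore the treewidth is 3.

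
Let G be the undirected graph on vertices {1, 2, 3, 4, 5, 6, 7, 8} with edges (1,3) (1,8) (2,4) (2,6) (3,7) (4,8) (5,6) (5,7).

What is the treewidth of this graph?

A width-2 tree decomposition is:
Bags: B1 = {3, 5, 7}  B2 = {1, 3, 5}  B3 = {1, 5, 8}  B4 = {4, 5, 8}  B5 = {2, 4, 5}  B6 = {2, 5, 6}
Tree: B1–B2, B2–B3, B3–B4, B4–B5, B5–B6
The largest bag has 3 vertices, giving width 2; this decomposition certifies tw(G) ≤ 2. Since 5–7–3–1–8–4–2–6–5 is a cycle in G, G is not acyclic. Forests are exactly the graphs of treewidth ≤ 1, so tw(G) ≥ 2. Combining the bounds, tw(G) = 2.

2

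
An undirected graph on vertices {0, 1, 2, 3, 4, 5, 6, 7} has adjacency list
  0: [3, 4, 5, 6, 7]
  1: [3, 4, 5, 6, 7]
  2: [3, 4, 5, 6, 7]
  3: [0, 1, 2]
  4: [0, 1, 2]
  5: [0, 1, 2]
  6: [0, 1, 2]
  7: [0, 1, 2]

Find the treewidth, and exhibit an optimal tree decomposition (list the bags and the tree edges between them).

Treewidth 3.
One such decomposition:
Bags: B1 = {0, 1, 2, 4}  B2 = {0, 1, 2, 6}  B3 = {0, 1, 2, 3}  B4 = {0, 1, 2, 7}  B5 = {0, 1, 2, 5}
Tree: B1–B2, B2–B3, B3–B4, B4–B5

Each bag holds 4 vertices, so the decomposition has width 3, which upper-bounds the treewidth. For the lower bound: the 4 vertex sets {2,4}, {1,6}, {0}, {3} are disjoint, each induces a connected subgraph, and every pair is joined by at least one edge of G. Contracting each set to a single vertex therefore yields K_{4} as a minor, and since treewidth is minor-monotone, tw(G) ≥ tw(K_{4}) = 3. Hence tw(G) = 3 exactly.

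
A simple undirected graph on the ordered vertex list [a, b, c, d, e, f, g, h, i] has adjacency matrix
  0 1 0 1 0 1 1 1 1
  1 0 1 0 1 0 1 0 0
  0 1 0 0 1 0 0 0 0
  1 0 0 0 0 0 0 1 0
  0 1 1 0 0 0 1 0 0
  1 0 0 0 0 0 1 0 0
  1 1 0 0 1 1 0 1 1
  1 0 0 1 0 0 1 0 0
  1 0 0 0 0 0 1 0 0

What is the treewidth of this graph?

A width-2 tree decomposition is:
Bags: B1 = {a, f, g}  B2 = {a, g, h}  B3 = {a, b, g}  B4 = {b, e, g}  B5 = {a, d, h}  B6 = {a, g, i}  B7 = {b, c, e}
Tree: B1–B2, B2–B3, B3–B4, B2–B5, B2–B6, B4–B7
Each bag holds 3 vertices, so the decomposition has width 2, which upper-bounds the treewidth. On the other hand G contains the 3-clique {a, d, h}. A clique must lie in a single bag of any decomposition, so no decomposition can have width below 2. The upper and lower bounds meet at 2, so that is the treewidth.

2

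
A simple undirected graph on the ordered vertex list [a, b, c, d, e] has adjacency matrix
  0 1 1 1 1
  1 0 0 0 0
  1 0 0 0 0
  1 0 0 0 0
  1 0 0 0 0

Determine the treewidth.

A width-1 tree decomposition is:
Bags: B1 = {a, b}  B2 = {a, d}  B3 = {a, c}  B4 = {a, e}
Tree: B1–B2, B2–B3, B1–B4
The largest bag has 2 vertices, giving width 1; this decomposition certifies tw(G) ≤ 1. G has an edge, so its treewidth is at least 1. Therefore the treewidth is 1.

1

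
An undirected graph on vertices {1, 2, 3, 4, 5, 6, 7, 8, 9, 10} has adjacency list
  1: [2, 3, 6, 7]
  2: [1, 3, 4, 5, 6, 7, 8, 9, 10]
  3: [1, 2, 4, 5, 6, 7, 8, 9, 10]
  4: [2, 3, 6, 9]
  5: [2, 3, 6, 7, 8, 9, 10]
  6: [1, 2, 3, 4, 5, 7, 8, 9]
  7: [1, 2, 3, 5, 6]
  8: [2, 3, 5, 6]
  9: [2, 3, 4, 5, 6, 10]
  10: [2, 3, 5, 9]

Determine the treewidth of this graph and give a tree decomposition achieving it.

The largest bag has 5 vertices, giving width 4; this decomposition certifies tw(G) ≤ 4. Conversely, {2, 3, 5, 9, 10} is a clique of size 5, and the vertices of any clique must share a bag in every tree decomposition; so some bag has ≥ 5 vertices and tw(G) ≥ 4. Hence tw(G) = 4 exactly.

Treewidth 4.
Bags: B1 = {2, 3, 4, 6, 9}  B2 = {2, 3, 5, 6, 9}  B3 = {2, 3, 5, 9, 10}  B4 = {2, 3, 5, 6, 7}  B5 = {1, 2, 3, 6, 7}  B6 = {2, 3, 5, 6, 8}
Tree: B1–B2, B2–B3, B2–B4, B4–B5, B4–B6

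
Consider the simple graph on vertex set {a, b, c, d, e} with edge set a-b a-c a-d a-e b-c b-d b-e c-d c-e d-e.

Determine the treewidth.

A width-4 tree decomposition is:
Bags: B1 = {a, b, c, d, e}
Tree: (single bag)
A single bag containing all 5 vertices is trivially a valid decomposition of width 4. On the other hand G contains the 5-clique {a, b, c, d, e}. A clique must lie in a single bag of any decomposition, so no decomposition can have width below 4. The upper and lower bounds meet at 4, so that is the treewidth.

4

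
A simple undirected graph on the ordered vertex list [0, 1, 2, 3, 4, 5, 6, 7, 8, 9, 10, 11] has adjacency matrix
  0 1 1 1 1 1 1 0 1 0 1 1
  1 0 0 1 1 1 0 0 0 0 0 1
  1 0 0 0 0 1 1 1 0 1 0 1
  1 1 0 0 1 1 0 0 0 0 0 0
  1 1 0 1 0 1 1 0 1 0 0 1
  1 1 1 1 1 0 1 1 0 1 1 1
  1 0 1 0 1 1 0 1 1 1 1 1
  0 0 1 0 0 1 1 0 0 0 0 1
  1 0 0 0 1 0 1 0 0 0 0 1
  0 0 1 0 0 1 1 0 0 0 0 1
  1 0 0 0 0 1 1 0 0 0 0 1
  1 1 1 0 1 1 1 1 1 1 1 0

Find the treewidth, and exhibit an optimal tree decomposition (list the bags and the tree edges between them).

The largest bag has 5 vertices, giving width 4; this decomposition certifies tw(G) ≤ 4. Conversely, {0, 4, 6, 8, 11} is a clique of size 5, and the vertices of any clique must share a bag in every tree decomposition; so some bag has ≥ 5 vertices and tw(G) ≥ 4. The upper and lower bounds meet at 4, so that is the treewidth.

Treewidth 4.
One optimal decomposition is:
Bags: B1 = {0, 4, 5, 6, 11}  B2 = {0, 2, 5, 6, 11}  B3 = {0, 1, 4, 5, 11}  B4 = {2, 5, 6, 7, 11}  B5 = {0, 5, 6, 10, 11}  B6 = {0, 4, 6, 8, 11}  B7 = {0, 1, 3, 4, 5}  B8 = {2, 5, 6, 9, 11}
Tree: B1–B2, B1–B3, B2–B4, B1–B5, B1–B6, B3–B7, B2–B8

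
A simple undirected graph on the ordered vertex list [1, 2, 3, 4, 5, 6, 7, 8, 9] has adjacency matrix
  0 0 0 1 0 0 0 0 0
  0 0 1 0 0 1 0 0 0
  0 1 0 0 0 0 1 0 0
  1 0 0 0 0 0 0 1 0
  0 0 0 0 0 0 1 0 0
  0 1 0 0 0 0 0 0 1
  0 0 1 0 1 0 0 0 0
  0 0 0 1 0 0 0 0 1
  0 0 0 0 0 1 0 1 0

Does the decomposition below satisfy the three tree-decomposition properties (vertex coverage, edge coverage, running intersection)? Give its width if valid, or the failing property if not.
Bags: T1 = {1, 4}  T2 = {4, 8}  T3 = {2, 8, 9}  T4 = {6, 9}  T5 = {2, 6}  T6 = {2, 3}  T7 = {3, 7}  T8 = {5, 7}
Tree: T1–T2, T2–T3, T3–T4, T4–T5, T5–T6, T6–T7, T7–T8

A tree decomposition must satisfy three properties: every vertex lies in some bag; for every edge, both endpoints lie together in some bag; and for every vertex, the bags containing it form a connected subtree. Here bags containing vertex 2 are not connected in the tree, so the decomposition is invalid.

No — bags containing vertex 2 are not connected in the tree.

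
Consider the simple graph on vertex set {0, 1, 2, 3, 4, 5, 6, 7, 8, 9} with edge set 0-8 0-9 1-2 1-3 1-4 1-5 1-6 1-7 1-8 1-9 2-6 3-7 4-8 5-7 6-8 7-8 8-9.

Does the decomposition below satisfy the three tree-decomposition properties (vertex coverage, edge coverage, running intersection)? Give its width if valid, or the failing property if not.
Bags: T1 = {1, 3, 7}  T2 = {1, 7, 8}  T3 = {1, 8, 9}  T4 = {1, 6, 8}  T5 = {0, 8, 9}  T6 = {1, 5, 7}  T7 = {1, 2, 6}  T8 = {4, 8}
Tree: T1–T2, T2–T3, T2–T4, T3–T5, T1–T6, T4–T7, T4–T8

No — edge (1,4) lies in no bag.

A tree decomposition must satisfy three properties: every vertex lies in some bag; for every edge, both endpoints lie together in some bag; and for every vertex, the bags containing it form a connected subtree. Here edge (1,4) lies in no bag, so the decomposition is invalid.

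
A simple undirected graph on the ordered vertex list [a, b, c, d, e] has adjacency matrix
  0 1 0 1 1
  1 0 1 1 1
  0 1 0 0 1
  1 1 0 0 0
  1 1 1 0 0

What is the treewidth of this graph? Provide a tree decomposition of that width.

Treewidth 2.
One such decomposition:
Bags: B1 = {a, b, d}  B2 = {a, b, e}  B3 = {b, c, e}
Tree: B1–B2, B2–B3

The largest bag has 3 vertices, giving width 2; this decomposition certifies tw(G) ≤ 2. For the lower bound, the 3 vertices {a, b, d} are pairwise adjacent, and any tree decomposition puts a clique entirely inside one bag — forcing width ≥ 2. Hence tw(G) = 2 exactly.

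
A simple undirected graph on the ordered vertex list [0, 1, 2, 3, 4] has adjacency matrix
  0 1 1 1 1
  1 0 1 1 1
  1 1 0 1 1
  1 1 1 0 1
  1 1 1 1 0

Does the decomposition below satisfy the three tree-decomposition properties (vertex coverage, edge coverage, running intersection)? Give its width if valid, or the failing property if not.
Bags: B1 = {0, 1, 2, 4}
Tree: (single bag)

No — vertex 3 appears in no bag.

A tree decomposition must satisfy three properties: every vertex lies in some bag; for every edge, both endpoints lie together in some bag; and for every vertex, the bags containing it form a connected subtree. Here vertex 3 appears in no bag, so the decomposition is invalid.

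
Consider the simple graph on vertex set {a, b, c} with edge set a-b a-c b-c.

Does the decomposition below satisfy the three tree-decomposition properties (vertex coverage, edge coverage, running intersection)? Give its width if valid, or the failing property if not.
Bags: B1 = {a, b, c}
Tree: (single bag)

Yes; width 2.

Checking the three conditions: (i) the bags cover all of {a, b, c}; (ii) for each edge, some bag contains both endpoints; (iii) the bags containing any fixed vertex form a subtree. All hold, so the decomposition is valid with width 3 − 1 = 2.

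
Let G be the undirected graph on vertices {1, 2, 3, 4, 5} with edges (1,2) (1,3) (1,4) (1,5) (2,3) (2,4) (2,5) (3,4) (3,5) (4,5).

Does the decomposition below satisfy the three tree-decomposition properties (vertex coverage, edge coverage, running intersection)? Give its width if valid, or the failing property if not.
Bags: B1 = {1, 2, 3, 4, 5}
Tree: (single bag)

Checking the three conditions: (i) the bags cover all of {1, 2, 3, 4, 5}; (ii) for each edge, some bag contains both endpoints; (iii) the bags containing any fixed vertex form a subtree. All hold, so the decomposition is valid with width 5 − 1 = 4.

Yes; width 4.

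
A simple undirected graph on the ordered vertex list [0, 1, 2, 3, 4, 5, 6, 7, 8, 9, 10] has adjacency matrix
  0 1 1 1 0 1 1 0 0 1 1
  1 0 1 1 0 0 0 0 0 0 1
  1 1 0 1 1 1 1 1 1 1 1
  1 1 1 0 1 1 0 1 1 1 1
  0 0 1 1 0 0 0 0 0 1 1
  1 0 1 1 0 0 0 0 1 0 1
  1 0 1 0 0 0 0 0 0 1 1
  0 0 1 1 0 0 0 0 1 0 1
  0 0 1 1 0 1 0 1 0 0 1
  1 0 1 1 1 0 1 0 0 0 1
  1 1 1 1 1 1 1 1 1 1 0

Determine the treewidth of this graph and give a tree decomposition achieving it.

The largest bag has 5 vertices, giving width 4; this decomposition certifies tw(G) ≤ 4. On the other hand G contains the 5-clique {0, 1, 2, 3, 10}. A clique must lie in a single bag of any decomposition, so no decomposition can have width below 4. Combining the bounds, tw(G) = 4.

Treewidth 4.
Bags: B1 = {0, 2, 3, 5, 10}  B2 = {0, 1, 2, 3, 10}  B3 = {0, 2, 3, 9, 10}  B4 = {2, 3, 5, 8, 10}  B5 = {0, 2, 6, 9, 10}  B6 = {2, 3, 7, 8, 10}  B7 = {2, 3, 4, 9, 10}
Tree: B1–B2, B1–B3, B1–B4, B3–B5, B4–B6, B3–B7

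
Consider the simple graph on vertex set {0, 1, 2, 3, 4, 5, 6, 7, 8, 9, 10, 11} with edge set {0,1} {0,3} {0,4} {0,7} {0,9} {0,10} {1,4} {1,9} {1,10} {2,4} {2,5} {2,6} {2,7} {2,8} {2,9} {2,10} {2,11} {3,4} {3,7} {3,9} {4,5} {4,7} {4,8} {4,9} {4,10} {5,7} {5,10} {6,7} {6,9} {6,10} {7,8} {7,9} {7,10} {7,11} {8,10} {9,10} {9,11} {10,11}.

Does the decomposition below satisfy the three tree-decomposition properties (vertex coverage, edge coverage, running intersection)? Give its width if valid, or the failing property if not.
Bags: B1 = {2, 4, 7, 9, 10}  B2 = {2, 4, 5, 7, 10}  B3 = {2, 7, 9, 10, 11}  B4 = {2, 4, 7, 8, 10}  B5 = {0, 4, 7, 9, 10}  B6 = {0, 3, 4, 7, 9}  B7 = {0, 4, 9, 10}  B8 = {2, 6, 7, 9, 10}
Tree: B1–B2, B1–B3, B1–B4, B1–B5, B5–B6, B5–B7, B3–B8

No — vertex 1 appears in no bag.

A tree decomposition must satisfy three properties: every vertex lies in some bag; for every edge, both endpoints lie together in some bag; and for every vertex, the bags containing it form a connected subtree. Here vertex 1 appears in no bag, so the decomposition is invalid.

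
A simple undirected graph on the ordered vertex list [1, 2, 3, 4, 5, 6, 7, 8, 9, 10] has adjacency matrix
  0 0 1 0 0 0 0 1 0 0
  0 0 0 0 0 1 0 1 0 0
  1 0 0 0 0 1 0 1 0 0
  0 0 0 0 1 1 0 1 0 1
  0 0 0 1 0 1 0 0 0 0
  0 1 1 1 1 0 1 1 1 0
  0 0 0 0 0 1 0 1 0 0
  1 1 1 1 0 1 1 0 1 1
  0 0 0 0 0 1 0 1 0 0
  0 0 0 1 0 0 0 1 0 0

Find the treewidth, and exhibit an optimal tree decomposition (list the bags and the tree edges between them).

Treewidth 2.
One optimal decomposition is:
Bags: B1 = {6, 7, 8}  B2 = {3, 6, 8}  B3 = {4, 6, 8}  B4 = {4, 8, 10}  B5 = {1, 3, 8}  B6 = {2, 6, 8}  B7 = {6, 8, 9}  B8 = {4, 5, 6}
Tree: B1–B2, B1–B3, B3–B4, B2–B5, B1–B6, B3–B7, B3–B8

Every bag has size at most 3, so the width is 3 − 1 = 2 and tw(G) ≤ 2. For the lower bound, the 3 vertices {1, 3, 8} are pairwise adjacent, and any tree decomposition puts a clique entirely inside one bag — forcing width ≥ 2. Combining the bounds, tw(G) = 2.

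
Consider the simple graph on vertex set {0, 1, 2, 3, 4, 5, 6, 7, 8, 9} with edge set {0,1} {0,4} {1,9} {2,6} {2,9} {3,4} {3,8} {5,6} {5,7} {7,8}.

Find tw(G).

2

A width-2 tree decomposition is:
Bags: B1 = {5, 6, 7}  B2 = {6, 7, 8}  B3 = {3, 6, 8}  B4 = {3, 4, 6}  B5 = {0, 4, 6}  B6 = {0, 1, 6}  B7 = {1, 6, 9}  B8 = {2, 6, 9}
Tree: B1–B2, B2–B3, B3–B4, B4–B5, B5–B6, B6–B7, B7–B8
The largest bag has 3 vertices, giving width 2; this decomposition certifies tw(G) ≤ 2. The edges 6–5–7–8–3–4–0–1–9–2–6 form a cycle, so G is not a tree and its treewidth is at least 2. Combining the bounds, tw(G) = 2.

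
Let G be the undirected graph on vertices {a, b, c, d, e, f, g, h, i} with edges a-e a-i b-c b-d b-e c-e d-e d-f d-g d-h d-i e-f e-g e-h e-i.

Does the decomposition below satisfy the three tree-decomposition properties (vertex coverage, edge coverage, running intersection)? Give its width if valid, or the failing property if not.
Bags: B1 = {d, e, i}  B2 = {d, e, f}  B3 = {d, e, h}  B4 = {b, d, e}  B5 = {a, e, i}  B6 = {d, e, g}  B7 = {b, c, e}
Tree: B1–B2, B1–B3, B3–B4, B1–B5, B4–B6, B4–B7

Vertex coverage: the bags together contain {a, b, c, d, e, f, g, h, i}, the full vertex set. Edge coverage: each edge of G has both endpoints in at least one bag. Running intersection: for every vertex, the bags containing it form a connected subtree. All three properties hold, so this is a valid tree decomposition of width max|bag| − 1 = 2, and hence tw(G) ≤ 2.

Yes; width 2.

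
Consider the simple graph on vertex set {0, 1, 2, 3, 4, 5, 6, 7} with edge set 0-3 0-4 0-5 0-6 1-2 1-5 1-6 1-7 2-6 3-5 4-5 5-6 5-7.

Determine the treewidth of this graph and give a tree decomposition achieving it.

Every bag has size at most 3, so the width is 3 − 1 = 2 and tw(G) ≤ 2. On the other hand G contains the 3-clique {1, 2, 6}. A clique must lie in a single bag of any decomposition, so no decomposition can have width below 2. Hence tw(G) = 2 exactly.

Treewidth 2.
One optimal decomposition is:
Bags: B1 = {0, 5, 6}  B2 = {1, 5, 6}  B3 = {1, 5, 7}  B4 = {1, 2, 6}  B5 = {0, 3, 5}  B6 = {0, 4, 5}
Tree: B1–B2, B2–B3, B2–B4, B1–B5, B5–B6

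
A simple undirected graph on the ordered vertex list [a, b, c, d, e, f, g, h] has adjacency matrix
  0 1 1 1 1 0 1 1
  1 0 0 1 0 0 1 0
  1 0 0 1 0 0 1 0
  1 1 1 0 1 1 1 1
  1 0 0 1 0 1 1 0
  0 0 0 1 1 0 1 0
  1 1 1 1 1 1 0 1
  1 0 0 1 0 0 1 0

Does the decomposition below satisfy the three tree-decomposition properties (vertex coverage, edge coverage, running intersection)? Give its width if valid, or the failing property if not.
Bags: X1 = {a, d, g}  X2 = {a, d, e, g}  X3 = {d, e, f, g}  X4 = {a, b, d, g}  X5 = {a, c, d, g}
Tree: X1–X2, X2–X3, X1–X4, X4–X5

No — vertex h appears in no bag.

A tree decomposition must satisfy three properties: every vertex lies in some bag; for every edge, both endpoints lie together in some bag; and for every vertex, the bags containing it form a connected subtree. Here vertex h appears in no bag, so the decomposition is invalid.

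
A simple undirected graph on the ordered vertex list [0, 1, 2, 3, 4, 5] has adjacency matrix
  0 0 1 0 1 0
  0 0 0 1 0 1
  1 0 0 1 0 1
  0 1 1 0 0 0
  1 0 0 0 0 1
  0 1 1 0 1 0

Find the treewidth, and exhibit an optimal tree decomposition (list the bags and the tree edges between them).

Treewidth 2.
One optimal decomposition is:
Bags: B1 = {0, 2, 4}  B2 = {2, 4, 5}  B3 = {2, 3, 5}  B4 = {1, 3, 5}
Tree: B1–B2, B2–B3, B3–B4

Every bag has size at most 3, so the width is 3 − 1 = 2 and tw(G) ≤ 2. For the lower bound, G contains the cycle 0–4–5–2–0, so G is not a forest; only forests have treewidth ≤ 1, hence tw(G) ≥ 2. Combining the bounds, tw(G) = 2.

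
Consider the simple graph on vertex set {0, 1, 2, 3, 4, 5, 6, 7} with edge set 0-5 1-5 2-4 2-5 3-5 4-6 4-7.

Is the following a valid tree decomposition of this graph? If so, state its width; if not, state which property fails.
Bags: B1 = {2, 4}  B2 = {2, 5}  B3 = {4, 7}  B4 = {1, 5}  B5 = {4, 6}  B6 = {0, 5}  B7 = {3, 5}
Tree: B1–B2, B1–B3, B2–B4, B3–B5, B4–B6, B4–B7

Yes; width 1.

Every vertex of G appears in some bag (union = {0, 1, 2, 3, 4, 5, 6, 7}); every edge is covered by a bag; and for each vertex v the set of bags containing v is connected in the bag tree. The decomposition is therefore valid. The largest bag has 2 vertices, so the width is 1.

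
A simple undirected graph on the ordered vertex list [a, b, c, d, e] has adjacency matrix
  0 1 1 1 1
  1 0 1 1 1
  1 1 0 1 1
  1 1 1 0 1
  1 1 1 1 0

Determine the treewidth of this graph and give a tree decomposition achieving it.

With just one bag of size 5, the width is 5 − 1 = 4, so tw(G) ≤ 4. On the other hand G contains the 5-clique {a, b, c, d, e}. A clique must lie in a single bag of any decomposition, so no decomposition can have width below 4. Therefore the treewidth is 4.

Treewidth 4.
One such decomposition:
Bags: B1 = {a, b, c, d, e}
Tree: (single bag)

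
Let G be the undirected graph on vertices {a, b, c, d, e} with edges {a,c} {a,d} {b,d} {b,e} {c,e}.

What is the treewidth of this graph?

A width-2 tree decomposition is:
Bags: B1 = {a, b, d}  B2 = {a, b, e}  B3 = {a, c, e}
Tree: B1–B2, B2–B3
The largest bag has 3 vertices, giving width 2; this decomposition certifies tw(G) ≤ 2. For the lower bound, G contains the cycle a–d–b–e–c–a, so G is not a forest; only forests have treewidth ≤ 1, hence tw(G) ≥ 2. The upper and lower bounds meet at 2, so that is the treewidth.

2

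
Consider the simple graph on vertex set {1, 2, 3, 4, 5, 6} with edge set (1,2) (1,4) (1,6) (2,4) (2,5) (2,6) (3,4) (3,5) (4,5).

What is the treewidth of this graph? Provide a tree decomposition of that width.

Each bag holds 3 vertices, so the decomposition has width 2, which upper-bounds the treewidth. On the other hand G contains the 3-clique {1, 2, 4}. A clique must lie in a single bag of any decomposition, so no decomposition can have width below 2. Therefore the treewidth is 2.

Treewidth 2.
Bags: B1 = {1, 2, 4}  B2 = {2, 4, 5}  B3 = {1, 2, 6}  B4 = {3, 4, 5}
Tree: B1–B2, B1–B3, B2–B4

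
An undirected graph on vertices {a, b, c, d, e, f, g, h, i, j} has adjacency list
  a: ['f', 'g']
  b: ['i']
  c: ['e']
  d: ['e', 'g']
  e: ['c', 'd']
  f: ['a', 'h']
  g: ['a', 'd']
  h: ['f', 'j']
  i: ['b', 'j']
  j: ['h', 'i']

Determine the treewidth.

A width-1 tree decomposition is:
Bags: B1 = {b, i}  B2 = {i, j}  B3 = {h, j}  B4 = {f, h}  B5 = {a, f}  B6 = {a, g}  B7 = {d, g}  B8 = {d, e}  B9 = {c, e}
Tree: B1–B2, B2–B3, B3–B4, B4–B5, B5–B6, B6–B7, B7–B8, B8–B9
The largest bag has 2 vertices, giving width 1; this decomposition certifies tw(G) ≤ 1. Since G has at least one edge (e.g. b–i), it is not an edgeless graph, so tw(G) ≥ 1. Combining the bounds, tw(G) = 1.

1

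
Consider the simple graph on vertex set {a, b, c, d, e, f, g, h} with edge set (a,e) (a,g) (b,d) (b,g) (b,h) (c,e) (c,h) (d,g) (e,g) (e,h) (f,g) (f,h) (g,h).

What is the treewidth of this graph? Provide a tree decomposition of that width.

Each bag holds 3 vertices, so the decomposition has width 2, which upper-bounds the treewidth. Conversely, {b, d, g} is a clique of size 3, and the vertices of any clique must share a bag in every tree decomposition; so some bag has ≥ 3 vertices and tw(G) ≥ 2. Hence tw(G) = 2 exactly.

Treewidth 2.
One such decomposition:
Bags: B1 = {b, g, h}  B2 = {e, g, h}  B3 = {b, d, g}  B4 = {f, g, h}  B5 = {a, e, g}  B6 = {c, e, h}
Tree: B1–B2, B1–B3, B1–B4, B2–B5, B2–B6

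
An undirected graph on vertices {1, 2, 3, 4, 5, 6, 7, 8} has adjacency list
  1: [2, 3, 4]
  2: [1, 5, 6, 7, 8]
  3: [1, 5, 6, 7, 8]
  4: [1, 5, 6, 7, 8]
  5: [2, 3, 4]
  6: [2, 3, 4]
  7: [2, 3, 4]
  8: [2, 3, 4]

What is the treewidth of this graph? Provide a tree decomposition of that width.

Every bag has size at most 4, so the width is 4 − 1 = 3 and tw(G) ≤ 3. For the lower bound: the 4 vertex sets {4,6}, {3,5}, {2}, {7} are disjoint, each induces a connected subgraph, and every pair is joined by at least one edge of G. Contracting each set to a single vertex therefore yields K_{4} as a minor, and since treewidth is minor-monotone, tw(G) ≥ tw(K_{4}) = 3. Hence tw(G) = 3 exactly.

Treewidth 3.
One optimal decomposition is:
Bags: B1 = {2, 3, 4, 6}  B2 = {2, 3, 4, 5}  B3 = {2, 3, 4, 7}  B4 = {1, 2, 3, 4}  B5 = {2, 3, 4, 8}
Tree: B1–B2, B2–B3, B3–B4, B4–B5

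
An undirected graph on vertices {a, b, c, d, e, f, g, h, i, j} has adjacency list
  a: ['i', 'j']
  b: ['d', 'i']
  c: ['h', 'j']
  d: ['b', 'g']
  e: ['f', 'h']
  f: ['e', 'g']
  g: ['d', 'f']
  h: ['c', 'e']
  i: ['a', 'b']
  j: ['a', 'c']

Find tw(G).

A width-2 tree decomposition is:
Bags: B1 = {a, b, i}  B2 = {a, b, j}  B3 = {b, c, j}  B4 = {b, c, h}  B5 = {b, e, h}  B6 = {b, e, f}  B7 = {b, f, g}  B8 = {b, d, g}
Tree: B1–B2, B2–B3, B3–B4, B4–B5, B5–B6, B6–B7, B7–B8
The largest bag has 3 vertices, giving width 2; this decomposition certifies tw(G) ≤ 2. For the lower bound, G contains the cycle b–i–a–j–c–h–e–f–g–d–b, so G is not a forest; only forests have treewidth ≤ 1, hence tw(G) ≥ 2. The upper and lower bounds meet at 2, so that is the treewidth.

2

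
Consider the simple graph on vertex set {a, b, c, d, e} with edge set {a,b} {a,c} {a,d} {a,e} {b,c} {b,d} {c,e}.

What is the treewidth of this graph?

2

A width-2 tree decomposition is:
Bags: B1 = {a, b, c}  B2 = {a, b, d}  B3 = {a, c, e}
Tree: B1–B2, B1–B3
Each bag holds 3 vertices, so the decomposition has width 2, which upper-bounds the treewidth. Conversely, {a, b, d} is a clique of size 3, and the vertices of any clique must share a bag in every tree decomposition; so some bag has ≥ 3 vertices and tw(G) ≥ 2. Hence tw(G) = 2 exactly.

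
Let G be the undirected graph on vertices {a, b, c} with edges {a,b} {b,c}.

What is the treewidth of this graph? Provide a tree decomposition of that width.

Treewidth 1.
One such decomposition:
Bags: B1 = {b, c}  B2 = {a, b}
Tree: B1–B2

Each bag holds 2 vertices, so the decomposition has width 1, which upper-bounds the treewidth. G has an edge, so its treewidth is at least 1. The upper and lower bounds meet at 1, so that is the treewidth.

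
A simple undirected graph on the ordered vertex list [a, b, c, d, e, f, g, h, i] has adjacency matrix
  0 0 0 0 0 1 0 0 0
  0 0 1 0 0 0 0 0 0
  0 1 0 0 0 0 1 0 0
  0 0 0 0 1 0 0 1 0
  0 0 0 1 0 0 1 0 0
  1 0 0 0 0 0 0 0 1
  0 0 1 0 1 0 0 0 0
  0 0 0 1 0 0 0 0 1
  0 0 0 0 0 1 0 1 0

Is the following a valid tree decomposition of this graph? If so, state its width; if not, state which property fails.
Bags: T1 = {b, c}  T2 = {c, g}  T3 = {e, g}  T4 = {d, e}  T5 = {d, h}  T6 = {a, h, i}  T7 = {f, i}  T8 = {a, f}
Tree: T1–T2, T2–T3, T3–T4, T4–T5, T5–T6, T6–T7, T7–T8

A tree decomposition must satisfy three properties: every vertex lies in some bag; for every edge, both endpoints lie together in some bag; and for every vertex, the bags containing it form a connected subtree. Here bags containing vertex a are not connected in the tree, so the decomposition is invalid.

No — bags containing vertex a are not connected in the tree.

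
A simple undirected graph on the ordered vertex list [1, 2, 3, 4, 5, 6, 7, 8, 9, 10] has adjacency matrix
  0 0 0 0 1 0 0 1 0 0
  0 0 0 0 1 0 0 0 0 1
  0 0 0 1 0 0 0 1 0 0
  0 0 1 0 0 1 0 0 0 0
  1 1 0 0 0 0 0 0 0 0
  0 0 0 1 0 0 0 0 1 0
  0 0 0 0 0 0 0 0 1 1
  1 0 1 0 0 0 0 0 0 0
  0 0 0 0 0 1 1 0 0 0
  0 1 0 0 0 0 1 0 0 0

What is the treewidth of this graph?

2

A width-2 tree decomposition is:
Bags: B1 = {7, 9, 10}  B2 = {6, 9, 10}  B3 = {4, 6, 10}  B4 = {3, 4, 10}  B5 = {3, 8, 10}  B6 = {1, 8, 10}  B7 = {1, 5, 10}  B8 = {2, 5, 10}
Tree: B1–B2, B2–B3, B3–B4, B4–B5, B5–B6, B6–B7, B7–B8
Each bag holds 3 vertices, so the decomposition has width 2, which upper-bounds the treewidth. The edges 10–7–9–6–4–3–8–1–5–2–10 form a cycle, so G is not a tree and its treewidth is at least 2. Therefore the treewidth is 2.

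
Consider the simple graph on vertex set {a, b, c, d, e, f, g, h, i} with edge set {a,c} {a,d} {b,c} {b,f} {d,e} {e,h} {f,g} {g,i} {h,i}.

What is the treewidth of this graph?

A width-2 tree decomposition is:
Bags: B1 = {a, b, c}  B2 = {a, b, f}  B3 = {a, f, g}  B4 = {a, g, i}  B5 = {a, h, i}  B6 = {a, e, h}  B7 = {a, d, e}
Tree: B1–B2, B2–B3, B3–B4, B4–B5, B5–B6, B6–B7
Every bag has size at most 3, so the width is 3 − 1 = 2 and tw(G) ≤ 2. For the lower bound, G contains the cycle a–c–b–f–g–i–h–e–d–a, so G is not a forest; only forests have treewidth ≤ 1, hence tw(G) ≥ 2. Hence tw(G) = 2 exactly.

2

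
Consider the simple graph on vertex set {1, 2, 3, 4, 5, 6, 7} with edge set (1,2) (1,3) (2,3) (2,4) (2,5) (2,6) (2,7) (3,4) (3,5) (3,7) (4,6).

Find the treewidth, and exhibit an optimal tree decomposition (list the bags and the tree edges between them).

The largest bag has 3 vertices, giving width 2; this decomposition certifies tw(G) ≤ 2. On the other hand G contains the 3-clique {1, 2, 3}. A clique must lie in a single bag of any decomposition, so no decomposition can have width below 2. The upper and lower bounds meet at 2, so that is the treewidth.

Treewidth 2.
One such decomposition:
Bags: B1 = {2, 3, 7}  B2 = {2, 3, 5}  B3 = {2, 3, 4}  B4 = {2, 4, 6}  B5 = {1, 2, 3}
Tree: B1–B2, B1–B3, B3–B4, B1–B5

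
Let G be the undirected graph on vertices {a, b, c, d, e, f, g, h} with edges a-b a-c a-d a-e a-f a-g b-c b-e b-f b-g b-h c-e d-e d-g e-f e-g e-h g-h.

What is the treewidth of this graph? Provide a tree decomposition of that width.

Each bag holds 4 vertices, so the decomposition has width 3, which upper-bounds the treewidth. Conversely, {a, d, e, g} is a clique of size 4, and the vertices of any clique must share a bag in every tree decomposition; so some bag has ≥ 4 vertices and tw(G) ≥ 3. The upper and lower bounds meet at 3, so that is the treewidth.

Treewidth 3.
One such decomposition:
Bags: B1 = {b, e, g, h}  B2 = {a, b, e, g}  B3 = {a, b, e, f}  B4 = {a, d, e, g}  B5 = {a, b, c, e}
Tree: B1–B2, B2–B3, B2–B4, B3–B5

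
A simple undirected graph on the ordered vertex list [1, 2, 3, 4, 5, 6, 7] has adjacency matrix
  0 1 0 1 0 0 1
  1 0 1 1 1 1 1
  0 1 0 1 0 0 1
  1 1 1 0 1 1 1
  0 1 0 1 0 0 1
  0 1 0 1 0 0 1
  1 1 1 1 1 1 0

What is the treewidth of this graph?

3

A width-3 tree decomposition is:
Bags: B1 = {2, 3, 4, 7}  B2 = {2, 4, 5, 7}  B3 = {1, 2, 4, 7}  B4 = {2, 4, 6, 7}
Tree: B1–B2, B1–B3, B1–B4
Each bag holds 4 vertices, so the decomposition has width 3, which upper-bounds the treewidth. For the lower bound, the 4 vertices {1, 2, 4, 7} are pairwise adjacent, and any tree decomposition puts a clique entirely inside one bag — forcing width ≥ 3. Combining the bounds, tw(G) = 3.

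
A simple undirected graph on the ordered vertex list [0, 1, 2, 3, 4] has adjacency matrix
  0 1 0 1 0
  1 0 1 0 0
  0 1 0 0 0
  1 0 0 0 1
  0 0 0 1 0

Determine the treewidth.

A width-1 tree decomposition is:
Bags: B1 = {3, 4}  B2 = {0, 3}  B3 = {0, 1}  B4 = {1, 2}
Tree: B1–B2, B2–B3, B3–B4
Each bag holds 2 vertices, so the decomposition has width 1, which upper-bounds the treewidth. Any graph with an edge has treewidth ≥ 1, and G has the edge 4–3. Hence tw(G) = 1 exactly.

1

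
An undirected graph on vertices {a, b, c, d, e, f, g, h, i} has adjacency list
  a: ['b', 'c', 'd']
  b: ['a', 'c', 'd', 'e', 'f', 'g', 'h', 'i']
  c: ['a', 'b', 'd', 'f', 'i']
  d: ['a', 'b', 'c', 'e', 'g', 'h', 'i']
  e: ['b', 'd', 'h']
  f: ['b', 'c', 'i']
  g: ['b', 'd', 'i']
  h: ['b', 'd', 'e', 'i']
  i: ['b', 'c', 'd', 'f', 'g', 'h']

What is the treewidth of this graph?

A width-3 tree decomposition is:
Bags: B1 = {b, d, h, i}  B2 = {b, d, g, i}  B3 = {b, c, d, i}  B4 = {b, d, e, h}  B5 = {a, b, c, d}  B6 = {b, c, f, i}
Tree: B1–B2, B1–B3, B1–B4, B3–B5, B3–B6
Each bag holds 4 vertices, so the decomposition has width 3, which upper-bounds the treewidth. Conversely, {b, d, e, h} is a clique of size 4, and the vertices of any clique must share a bag in every tree decomposition; so some bag has ≥ 4 vertices and tw(G) ≥ 3. Therefore the treewidth is 3.

3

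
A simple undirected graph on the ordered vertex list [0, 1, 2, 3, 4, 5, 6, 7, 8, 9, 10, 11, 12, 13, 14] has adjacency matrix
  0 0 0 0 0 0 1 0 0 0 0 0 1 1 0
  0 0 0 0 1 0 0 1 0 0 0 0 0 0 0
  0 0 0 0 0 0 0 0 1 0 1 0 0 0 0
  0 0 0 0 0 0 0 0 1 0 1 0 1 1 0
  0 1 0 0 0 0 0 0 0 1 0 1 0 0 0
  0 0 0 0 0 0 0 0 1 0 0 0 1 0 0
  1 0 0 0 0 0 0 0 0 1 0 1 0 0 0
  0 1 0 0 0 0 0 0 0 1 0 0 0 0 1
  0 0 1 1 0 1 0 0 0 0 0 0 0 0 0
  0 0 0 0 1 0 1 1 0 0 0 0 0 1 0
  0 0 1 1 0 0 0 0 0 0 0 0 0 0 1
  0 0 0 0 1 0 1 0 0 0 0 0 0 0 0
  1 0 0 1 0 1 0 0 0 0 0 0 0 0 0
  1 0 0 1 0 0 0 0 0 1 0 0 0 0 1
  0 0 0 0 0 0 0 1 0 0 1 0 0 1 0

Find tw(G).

A width-3 tree decomposition is:
Bags: B1 = {1, 4, 7, 11}  B2 = {4, 7, 9, 11}  B3 = {6, 7, 9, 11}  B4 = {6, 7, 9, 14}  B5 = {6, 9, 13, 14}  B6 = {0, 6, 13, 14}  B7 = {0, 10, 13, 14}  B8 = {0, 3, 10, 13}  B9 = {0, 3, 10, 12}  B10 = {2, 3, 10, 12}  B11 = {2, 3, 8, 12}  B12 = {2, 5, 8, 12}
Tree: B1–B2, B2–B3, B3–B4, B4–B5, B5–B6, B6–B7, B7–B8, B8–B9, B9–B10, B10–B11, B11–B12
Each bag holds 4 vertices, so the decomposition has width 3, which upper-bounds the treewidth. For the lower bound: the 4 vertex sets {1,4,11}, {7}, {9}, {0,6,13,14} are disjoint, each induces a connected subgraph, and every pair is joined by at least one edge of G. Contracting each set to a single vertex therefore yields K_{4} as a minor, and since treewidth is minor-monotone, tw(G) ≥ tw(K_{4}) = 3. Hence tw(G) = 3 exactly.

3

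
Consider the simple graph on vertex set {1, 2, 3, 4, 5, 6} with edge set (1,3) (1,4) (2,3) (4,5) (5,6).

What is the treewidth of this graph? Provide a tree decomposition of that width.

Each bag holds 2 vertices, so the decomposition has width 1, which upper-bounds the treewidth. G has an edge, so its treewidth is at least 1. The upper and lower bounds meet at 1, so that is the treewidth.

Treewidth 1.
One optimal decomposition is:
Bags: B1 = {5, 6}  B2 = {4, 5}  B3 = {1, 4}  B4 = {1, 3}  B5 = {2, 3}
Tree: B1–B2, B2–B3, B3–B4, B4–B5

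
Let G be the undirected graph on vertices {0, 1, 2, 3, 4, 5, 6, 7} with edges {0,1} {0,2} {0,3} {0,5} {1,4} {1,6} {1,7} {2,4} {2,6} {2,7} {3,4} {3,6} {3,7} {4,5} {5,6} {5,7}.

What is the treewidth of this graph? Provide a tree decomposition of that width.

Treewidth 4.
One optimal decomposition is:
Bags: B1 = {1, 2, 3, 5, 6}  B2 = {1, 2, 3, 4, 5}  B3 = {1, 2, 3, 5, 7}  B4 = {0, 1, 2, 3, 5}
Tree: B1–B2, B2–B3, B3–B4

The largest bag has 5 vertices, giving width 4; this decomposition certifies tw(G) ≤ 4. For the lower bound: the 5 vertex sets {3,6}, {2,4}, {1,7}, {5}, {0} are disjoint, each induces a connected subgraph, and every pair is joined by at least one edge of G. Contracting each set to a single vertex therefore yields K_{5} as a minor, and since treewidth is minor-monotone, tw(G) ≥ tw(K_{5}) = 4. The upper and lower bounds meet at 4, so that is the treewidth.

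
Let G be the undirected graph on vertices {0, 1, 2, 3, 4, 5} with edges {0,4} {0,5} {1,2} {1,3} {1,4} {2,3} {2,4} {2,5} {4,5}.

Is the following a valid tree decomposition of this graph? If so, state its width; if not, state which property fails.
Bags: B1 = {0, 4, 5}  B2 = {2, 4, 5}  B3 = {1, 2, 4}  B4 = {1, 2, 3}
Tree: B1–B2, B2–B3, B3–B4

Yes; width 2.

Vertex coverage: the bags together contain {0, 1, 2, 3, 4, 5}, the full vertex set. Edge coverage: each edge of G has both endpoints in at least one bag. Running intersection: for every vertex, the bags containing it form a connected subtree. All three properties hold, so this is a valid tree decomposition of width max|bag| − 1 = 2, and hence tw(G) ≤ 2.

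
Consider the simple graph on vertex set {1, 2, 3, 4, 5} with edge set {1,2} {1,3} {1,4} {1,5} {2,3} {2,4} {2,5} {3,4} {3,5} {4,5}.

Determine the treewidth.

4

A width-4 tree decomposition is:
Bags: B1 = {1, 2, 3, 4, 5}
Tree: (single bag)
With just one bag of size 5, the width is 5 − 1 = 4, so tw(G) ≤ 4. On the other hand G contains the 5-clique {1, 2, 3, 4, 5}. A clique must lie in a single bag of any decomposition, so no decomposition can have width below 4. The upper and lower bounds meet at 4, so that is the treewidth.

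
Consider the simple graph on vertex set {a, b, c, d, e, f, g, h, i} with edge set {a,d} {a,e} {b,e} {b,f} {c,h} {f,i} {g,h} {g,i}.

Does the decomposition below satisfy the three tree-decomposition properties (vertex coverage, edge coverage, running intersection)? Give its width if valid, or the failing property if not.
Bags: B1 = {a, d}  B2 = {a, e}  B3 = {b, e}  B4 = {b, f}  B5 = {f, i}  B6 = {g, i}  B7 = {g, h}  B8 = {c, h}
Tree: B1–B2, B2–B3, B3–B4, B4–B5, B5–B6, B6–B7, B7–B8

Vertex coverage: the bags together contain {a, b, c, d, e, f, g, h, i}, the full vertex set. Edge coverage: each edge of G has both endpoints in at least one bag. Running intersection: for every vertex, the bags containing it form a connected subtree. All three properties hold, so this is a valid tree decomposition of width max|bag| − 1 = 1, and hence tw(G) ≤ 1.

Yes; width 1.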